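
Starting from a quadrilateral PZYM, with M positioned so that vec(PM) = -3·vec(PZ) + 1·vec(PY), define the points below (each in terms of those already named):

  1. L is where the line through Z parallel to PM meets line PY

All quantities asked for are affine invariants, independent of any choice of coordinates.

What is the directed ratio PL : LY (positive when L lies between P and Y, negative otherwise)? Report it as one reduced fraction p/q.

Choose coordinates P = (0, 0), Z = (1, 0), Y = (0, 1), M = (-3, 1).
1. L is where the line through Z parallel to PM meets line PY ⇒ L = (0, 1/3)
L = P + t·(Y−P) with t = 1/3, so PL:LY = t:(1−t) = 1/3:2/3

PL:LY = 1/2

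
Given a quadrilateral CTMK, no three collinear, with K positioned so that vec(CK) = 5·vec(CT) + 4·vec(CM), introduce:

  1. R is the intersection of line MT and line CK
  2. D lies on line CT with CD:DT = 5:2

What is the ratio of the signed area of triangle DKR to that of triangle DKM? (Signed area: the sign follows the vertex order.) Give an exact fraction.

Set C = (0, 0), T = (1, 0), M = (0, 1), K = (5, 4); any affine frame gives the same invariant.
1. R is the intersection of line MT and line CK ⇒ R = (5/9, 4/9)
2. D lies on line CT with CD:DT = 5:2 ⇒ D = (5/7, 0)
2·[DKR] = 160/63, 2·[DKM] = 50/7
[DKR]:[DKM] = 160/63:50/7 = 16/45

[DKR]:[DKM] = 16/45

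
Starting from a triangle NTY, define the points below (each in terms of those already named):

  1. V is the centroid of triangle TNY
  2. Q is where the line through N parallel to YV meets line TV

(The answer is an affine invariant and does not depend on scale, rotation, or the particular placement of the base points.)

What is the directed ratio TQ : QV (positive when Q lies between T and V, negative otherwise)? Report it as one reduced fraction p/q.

Choose coordinates N = (0, 0), T = (1, 0), Y = (0, 1).
1. V is the centroid of triangle TNY ⇒ V = (1/3, 1/3)
2. Q is where the line through N parallel to YV meets line TV ⇒ Q = (-1/3, 2/3)
Q = T + t·(V−T) with t = 2, so TQ:QV = t:(1−t) = 2:-1

TQ:QV = -2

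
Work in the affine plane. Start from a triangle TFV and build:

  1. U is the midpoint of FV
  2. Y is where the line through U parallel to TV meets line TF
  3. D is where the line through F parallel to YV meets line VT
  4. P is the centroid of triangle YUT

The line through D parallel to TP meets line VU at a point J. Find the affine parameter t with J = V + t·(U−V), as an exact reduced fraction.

t = -4/3

Work in coordinates with T = (0, 0), F = (1, 0), V = (0, 1).
1. U is the midpoint of FV ⇒ U = (1/2, 1/2)
2. Y is where the line through U parallel to TV meets line TF ⇒ Y = (1/2, 0)
3. D is where the line through F parallel to YV meets line VT ⇒ D = (0, 2)
4. P is the centroid of triangle YUT ⇒ P = (1/3, 1/6)
through D parallel to TP: direction (1/3, 1/6); meets VU at J = (-2/3, 5/3)
J = V + t·(U−V) with t = -4/3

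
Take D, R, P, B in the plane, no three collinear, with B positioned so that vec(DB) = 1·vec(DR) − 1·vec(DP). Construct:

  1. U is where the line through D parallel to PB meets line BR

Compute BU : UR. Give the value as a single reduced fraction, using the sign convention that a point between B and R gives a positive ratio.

BU:UR = -1/2

Work in coordinates with D = (0, 0), R = (1, 0), P = (0, 1), B = (1, -1).
1. U is where the line through D parallel to PB meets line BR ⇒ U = (1, -2)
U = B + t·(R−B) with t = -1, so BU:UR = t:(1−t) = -1:2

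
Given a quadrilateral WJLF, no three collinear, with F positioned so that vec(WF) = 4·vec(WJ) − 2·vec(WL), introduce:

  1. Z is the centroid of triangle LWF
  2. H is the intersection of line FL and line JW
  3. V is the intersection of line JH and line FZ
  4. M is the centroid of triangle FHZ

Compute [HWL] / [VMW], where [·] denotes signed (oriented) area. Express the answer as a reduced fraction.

Set W = (0, 0), J = (1, 0), L = (0, 1), F = (4, -2); any affine frame gives the same invariant.
1. Z is the centroid of triangle LWF ⇒ Z = (4/3, -1/3)
2. H is the intersection of line FL and line JW ⇒ H = (4/3, 0)
3. V is the intersection of line JH and line FZ ⇒ V = (4/5, 0)
4. M is the centroid of triangle FHZ ⇒ M = (20/9, -7/9)
2·[HWL] = -4/3, 2·[VMW] = -28/45
[HWL]:[VMW] = -4/3:-28/45 = 15/7

[HWL]:[VMW] = 15/7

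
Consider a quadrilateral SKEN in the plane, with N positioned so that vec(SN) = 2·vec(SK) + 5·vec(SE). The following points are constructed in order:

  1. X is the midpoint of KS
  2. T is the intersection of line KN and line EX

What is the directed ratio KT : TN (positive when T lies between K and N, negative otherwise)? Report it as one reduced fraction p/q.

KT:TN = -1/8

Set S = (0, 0), K = (1, 0), E = (0, 1), N = (2, 5); any affine frame gives the same invariant.
1. X is the midpoint of KS ⇒ X = (1/2, 0)
2. T is the intersection of line KN and line EX ⇒ T = (6/7, -5/7)
T = K + t·(N−K) with t = -1/7, so KT:TN = t:(1−t) = -1/7:8/7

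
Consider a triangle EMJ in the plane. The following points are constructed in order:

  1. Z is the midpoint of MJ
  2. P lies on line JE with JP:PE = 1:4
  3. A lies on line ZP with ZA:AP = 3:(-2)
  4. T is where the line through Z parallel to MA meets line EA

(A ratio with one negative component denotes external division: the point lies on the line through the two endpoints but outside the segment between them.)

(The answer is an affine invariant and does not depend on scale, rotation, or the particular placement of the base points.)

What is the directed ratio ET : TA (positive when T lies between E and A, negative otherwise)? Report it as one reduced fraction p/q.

ET:TA = -17/3

Assign E = (0, 0), M = (1, 0), J = (0, 1) — the answer is frame-independent, so this choice is without loss of generality.
1. Z is the midpoint of MJ ⇒ Z = (1/2, 1/2)
2. P lies on line JE with JP:PE = 1:4 ⇒ P = (0, 4/5)
3. A lies on line ZP with ZA:AP = 3:(-2) ⇒ A = (-1, 7/5)
4. T is where the line through Z parallel to MA meets line EA ⇒ T = (-17/14, 17/10)
T = E + t·(A−E) with t = 17/14, so ET:TA = t:(1−t) = 17/14:-3/14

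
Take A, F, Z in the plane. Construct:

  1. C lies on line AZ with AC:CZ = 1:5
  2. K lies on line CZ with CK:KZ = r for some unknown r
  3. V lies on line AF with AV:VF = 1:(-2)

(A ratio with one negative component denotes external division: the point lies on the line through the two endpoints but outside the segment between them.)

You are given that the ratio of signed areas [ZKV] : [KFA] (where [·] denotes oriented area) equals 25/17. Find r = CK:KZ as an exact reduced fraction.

Work in coordinates with A = (0, 0), F = (1, 0), Z = (0, 1).
1. C lies on line AZ with AC:CZ = 1:5 ⇒ C = (0, 1/6)
2. With CK:KZ = r, write λ = r/(r+1) so K = C + λ·(Z−C); K is affine-linear in λ
3. V lies on line AF with AV:VF = 1:(-2) ⇒ V = (-1, 0)
Every point depending on K is an affine combination of K and λ-independent points, so each such coordinate is linear in λ; the λ² term in each signed area is a multiple of (Z−C)×(Z−C) = 0, so 2·[ZKV] and 2·[KFA] are each linear in λ. Evaluating at λ=0 and λ=1:
  2·[ZKV] = 5/6·λ − 5/6,   2·[KFA] = -5/6·λ − 1/6
So [ZKV]:[KFA] = (5/6·λ − 5/6) / (-5/6·λ − 1/6). Setting this equal to 25/17:
  5/6·λ − 5/6 = 25/17·(-5/6·λ − 1/6)  ⇒  λ = 2/7
Then r = λ/(1−λ) = (2/7)/(5/7) = 2/5. Check: with r = 2/5, K = (0, 17/42) and [ZKV]:[KFA] = 25/17 as required.

r = 2/5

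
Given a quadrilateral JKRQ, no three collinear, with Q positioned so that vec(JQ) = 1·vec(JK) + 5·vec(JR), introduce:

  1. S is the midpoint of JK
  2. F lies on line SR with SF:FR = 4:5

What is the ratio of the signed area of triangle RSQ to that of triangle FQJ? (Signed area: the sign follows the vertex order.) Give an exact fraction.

Choose coordinates J = (0, 0), K = (1, 0), R = (0, 1), Q = (1, 5).
1. S is the midpoint of JK ⇒ S = (1/2, 0)
2. F lies on line SR with SF:FR = 4:5 ⇒ F = (5/18, 4/9)
2·[RSQ] = 3, 2·[FQJ] = 17/18
[RSQ]:[FQJ] = 3:17/18 = 54/17

[RSQ]:[FQJ] = 54/17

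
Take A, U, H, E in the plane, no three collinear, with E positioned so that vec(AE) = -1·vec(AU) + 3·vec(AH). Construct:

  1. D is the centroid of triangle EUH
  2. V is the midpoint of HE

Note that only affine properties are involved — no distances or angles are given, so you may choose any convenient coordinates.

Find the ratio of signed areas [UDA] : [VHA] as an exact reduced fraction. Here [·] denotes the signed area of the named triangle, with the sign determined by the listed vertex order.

Choose coordinates A = (0, 0), U = (1, 0), H = (0, 1), E = (-1, 3).
1. D is the centroid of triangle EUH ⇒ D = (0, 4/3)
2. V is the midpoint of HE ⇒ V = (-1/2, 2)
2·[UDA] = 4/3, 2·[VHA] = -1/2
[UDA]:[VHA] = 4/3:-1/2 = -8/3

[UDA]:[VHA] = -8/3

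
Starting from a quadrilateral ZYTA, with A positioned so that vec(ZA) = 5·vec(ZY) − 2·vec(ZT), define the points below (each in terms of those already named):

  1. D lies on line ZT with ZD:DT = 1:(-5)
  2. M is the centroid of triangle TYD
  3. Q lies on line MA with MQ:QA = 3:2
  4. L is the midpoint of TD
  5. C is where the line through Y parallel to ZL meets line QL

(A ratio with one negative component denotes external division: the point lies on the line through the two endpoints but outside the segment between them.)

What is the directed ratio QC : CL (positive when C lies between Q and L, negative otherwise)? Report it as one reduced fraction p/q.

QC:CL = 32/15

Work in coordinates with Z = (0, 0), Y = (1, 0), T = (0, 1), A = (5, -2).
1. D lies on line ZT with ZD:DT = 1:(-5) ⇒ D = (0, -1/4)
2. M is the centroid of triangle TYD ⇒ M = (1/3, 1/4)
3. Q lies on line MA with MQ:QA = 3:2 ⇒ Q = (47/15, -11/10)
4. L is the midpoint of TD ⇒ L = (0, 3/8)
5. C is where the line through Y parallel to ZL meets line QL ⇒ C = (1, -9/94)
C = Q + t·(L−Q) with t = 32/47, so QC:CL = t:(1−t) = 32/47:15/47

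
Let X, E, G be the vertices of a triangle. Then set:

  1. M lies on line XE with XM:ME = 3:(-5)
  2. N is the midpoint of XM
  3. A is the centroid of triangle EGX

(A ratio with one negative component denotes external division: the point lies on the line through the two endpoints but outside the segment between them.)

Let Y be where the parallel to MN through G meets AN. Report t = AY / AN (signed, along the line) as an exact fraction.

t = -2

Assign X = (0, 0), E = (1, 0), G = (0, 1) — the answer is frame-independent, so this choice is without loss of generality.
1. M lies on line XE with XM:ME = 3:(-5) ⇒ M = (-3/2, 0)
2. N is the midpoint of XM ⇒ N = (-3/4, 0)
3. A is the centroid of triangle EGX ⇒ A = (1/3, 1/3)
through G parallel to MN: direction (3/4, 0); meets AN at Y = (5/2, 1)
Y = A + t·(N−A) with t = -2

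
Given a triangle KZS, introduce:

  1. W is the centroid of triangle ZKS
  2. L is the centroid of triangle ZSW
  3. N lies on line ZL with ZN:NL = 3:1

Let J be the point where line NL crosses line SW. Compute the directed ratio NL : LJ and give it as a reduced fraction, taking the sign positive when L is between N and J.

Work in coordinates with K = (0, 0), Z = (1, 0), S = (0, 1).
1. W is the centroid of triangle ZKS ⇒ W = (1/3, 1/3)
2. L is the centroid of triangle ZSW ⇒ L = (4/9, 4/9)
3. N lies on line ZL with ZN:NL = 3:1 ⇒ N = (7/12, 1/3)
line NL meets SW at J = (1/6, 2/3)
L = N + t·(J−N) with t = 1/3, so NL:LJ = 1/3:2/3

NL:LJ = 1/2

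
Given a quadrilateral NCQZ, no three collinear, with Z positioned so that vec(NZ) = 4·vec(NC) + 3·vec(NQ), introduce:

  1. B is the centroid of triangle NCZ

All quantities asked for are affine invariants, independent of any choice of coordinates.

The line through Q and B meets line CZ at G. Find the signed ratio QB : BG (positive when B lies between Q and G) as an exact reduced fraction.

Choose coordinates N = (0, 0), C = (1, 0), Q = (0, 1), Z = (4, 3).
1. B is the centroid of triangle NCZ ⇒ B = (5/3, 1)
line QB meets CZ at G = (2, 1)
B = Q + t·(G−Q) with t = 5/6, so QB:BG = 5/6:1/6

QB:BG = 5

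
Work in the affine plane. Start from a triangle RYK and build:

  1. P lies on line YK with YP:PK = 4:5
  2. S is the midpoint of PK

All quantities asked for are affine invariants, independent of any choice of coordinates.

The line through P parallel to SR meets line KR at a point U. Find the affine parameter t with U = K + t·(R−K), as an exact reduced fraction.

Set R = (0, 0), Y = (1, 0), K = (0, 1); any affine frame gives the same invariant.
1. P lies on line YK with YP:PK = 4:5 ⇒ P = (5/9, 4/9)
2. S is the midpoint of PK ⇒ S = (5/18, 13/18)
through P parallel to SR: direction (-5/18, -13/18); meets KR at U = (0, -1)
U = K + t·(R−K) with t = 2

t = 2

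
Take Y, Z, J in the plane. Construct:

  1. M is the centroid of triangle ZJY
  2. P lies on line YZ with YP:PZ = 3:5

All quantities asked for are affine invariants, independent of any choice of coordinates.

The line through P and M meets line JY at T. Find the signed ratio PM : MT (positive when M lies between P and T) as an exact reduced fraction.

PM:MT = 1/8

Assign Y = (0, 0), Z = (1, 0), J = (0, 1) — the answer is frame-independent, so this choice is without loss of generality.
1. M is the centroid of triangle ZJY ⇒ M = (1/3, 1/3)
2. P lies on line YZ with YP:PZ = 3:5 ⇒ P = (3/8, 0)
line PM meets JY at T = (0, 3)
M = P + t·(T−P) with t = 1/9, so PM:MT = 1/9:8/9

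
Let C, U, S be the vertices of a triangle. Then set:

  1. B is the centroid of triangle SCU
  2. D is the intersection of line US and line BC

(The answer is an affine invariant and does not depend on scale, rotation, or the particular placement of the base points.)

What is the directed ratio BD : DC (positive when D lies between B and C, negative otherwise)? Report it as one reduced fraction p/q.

Choose coordinates C = (0, 0), U = (1, 0), S = (0, 1).
1. B is the centroid of triangle SCU ⇒ B = (1/3, 1/3)
2. D is the intersection of line US and line BC ⇒ D = (1/2, 1/2)
D = B + t·(C−B) with t = -1/2, so BD:DC = t:(1−t) = -1/2:3/2

BD:DC = -1/3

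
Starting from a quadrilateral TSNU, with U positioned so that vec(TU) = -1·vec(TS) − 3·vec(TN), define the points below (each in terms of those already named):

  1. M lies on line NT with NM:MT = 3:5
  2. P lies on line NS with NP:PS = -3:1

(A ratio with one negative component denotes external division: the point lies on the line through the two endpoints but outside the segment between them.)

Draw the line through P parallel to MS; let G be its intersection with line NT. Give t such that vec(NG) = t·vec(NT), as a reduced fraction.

t = 9/16

Work in coordinates with T = (0, 0), S = (1, 0), N = (0, 1), U = (-1, -3).
1. M lies on line NT with NM:MT = 3:5 ⇒ M = (0, 5/8)
2. P lies on line NS with NP:PS = -3:1 ⇒ P = (3/2, -1/2)
through P parallel to MS: direction (1, -5/8); meets NT at G = (0, 7/16)
G = N + t·(T−N) with t = 9/16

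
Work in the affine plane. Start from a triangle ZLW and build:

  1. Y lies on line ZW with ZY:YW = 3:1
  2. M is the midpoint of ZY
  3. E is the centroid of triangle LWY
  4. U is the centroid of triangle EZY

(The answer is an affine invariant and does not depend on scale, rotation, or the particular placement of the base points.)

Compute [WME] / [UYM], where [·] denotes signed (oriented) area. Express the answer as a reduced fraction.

Set Z = (0, 0), L = (1, 0), W = (0, 1); any affine frame gives the same invariant.
1. Y lies on line ZW with ZY:YW = 3:1 ⇒ Y = (0, 3/4)
2. M is the midpoint of ZY ⇒ M = (0, 3/8)
3. E is the centroid of triangle LWY ⇒ E = (1/3, 7/12)
4. U is the centroid of triangle EZY ⇒ U = (1/9, 4/9)
2·[WME] = 5/24, 2·[UYM] = 1/24
[WME]:[UYM] = 5/24:1/24 = 5

[WME]:[UYM] = 5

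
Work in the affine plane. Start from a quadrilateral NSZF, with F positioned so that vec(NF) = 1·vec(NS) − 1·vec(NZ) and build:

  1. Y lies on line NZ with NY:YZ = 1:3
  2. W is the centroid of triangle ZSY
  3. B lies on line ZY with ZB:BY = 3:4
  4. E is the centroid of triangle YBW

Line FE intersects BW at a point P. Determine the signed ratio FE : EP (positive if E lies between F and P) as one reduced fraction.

Choose coordinates N = (0, 0), S = (1, 0), Z = (0, 1), F = (1, -1).
1. Y lies on line NZ with NY:YZ = 1:3 ⇒ Y = (0, 1/4)
2. W is the centroid of triangle ZSY ⇒ W = (1/3, 5/12)
3. B lies on line ZY with ZB:BY = 3:4 ⇒ B = (0, 19/28)
4. E is the centroid of triangle YBW ⇒ E = (1/9, 113/252)
line FE meets BW at P = (-11/189, 3833/5292)
E = F + t·(P−F) with t = 21/25, so FE:EP = 21/25:4/25

FE:EP = 21/4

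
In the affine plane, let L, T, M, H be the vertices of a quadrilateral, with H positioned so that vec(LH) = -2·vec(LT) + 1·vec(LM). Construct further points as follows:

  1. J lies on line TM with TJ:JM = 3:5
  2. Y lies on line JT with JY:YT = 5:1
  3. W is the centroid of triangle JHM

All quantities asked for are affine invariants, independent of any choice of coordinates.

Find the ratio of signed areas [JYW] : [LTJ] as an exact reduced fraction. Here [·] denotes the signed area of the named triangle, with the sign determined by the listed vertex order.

[JYW]:[LTJ] = -5/9

Choose coordinates L = (0, 0), T = (1, 0), M = (0, 1), H = (-2, 1).
1. J lies on line TM with TJ:JM = 3:5 ⇒ J = (5/8, 3/8)
2. Y lies on line JT with JY:YT = 5:1 ⇒ Y = (15/16, 1/16)
3. W is the centroid of triangle JHM ⇒ W = (-11/24, 19/24)
2·[JYW] = -5/24, 2·[LTJ] = 3/8
[JYW]:[LTJ] = -5/24:3/8 = -5/9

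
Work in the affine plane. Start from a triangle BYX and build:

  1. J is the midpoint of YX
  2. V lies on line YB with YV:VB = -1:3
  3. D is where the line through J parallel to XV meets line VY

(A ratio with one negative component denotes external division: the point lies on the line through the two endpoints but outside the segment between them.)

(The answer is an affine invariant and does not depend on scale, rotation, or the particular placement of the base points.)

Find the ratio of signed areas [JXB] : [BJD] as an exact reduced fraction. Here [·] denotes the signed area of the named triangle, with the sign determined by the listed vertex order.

Set B = (0, 0), Y = (1, 0), X = (0, 1); any affine frame gives the same invariant.
1. J is the midpoint of YX ⇒ J = (1/2, 1/2)
2. V lies on line YB with YV:VB = -1:3 ⇒ V = (3/2, 0)
3. D is where the line through J parallel to XV meets line VY ⇒ D = (5/4, 0)
2·[JXB] = 1/2, 2·[BJD] = -5/8
[JXB]:[BJD] = 1/2:-5/8 = -4/5

[JXB]:[BJD] = -4/5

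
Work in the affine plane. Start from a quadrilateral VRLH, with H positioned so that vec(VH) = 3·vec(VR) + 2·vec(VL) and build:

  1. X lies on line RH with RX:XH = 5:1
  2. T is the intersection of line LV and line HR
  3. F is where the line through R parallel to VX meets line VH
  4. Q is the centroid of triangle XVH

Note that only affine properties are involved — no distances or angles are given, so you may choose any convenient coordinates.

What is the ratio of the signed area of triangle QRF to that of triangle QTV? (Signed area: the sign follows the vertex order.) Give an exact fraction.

[QRF]:[QTV] = 96/17

Assign V = (0, 0), R = (1, 0), L = (0, 1), H = (3, 2) — the answer is frame-independent, so this choice is without loss of generality.
1. X lies on line RH with RX:XH = 5:1 ⇒ X = (8/3, 5/3)
2. T is the intersection of line LV and line HR ⇒ T = (0, -1)
3. F is where the line through R parallel to VX meets line VH ⇒ F = (-15, -10)
4. Q is the centroid of triangle XVH ⇒ Q = (17/9, 11/9)
2·[QRF] = -32/3, 2·[QTV] = -17/9
[QRF]:[QTV] = -32/3:-17/9 = 96/17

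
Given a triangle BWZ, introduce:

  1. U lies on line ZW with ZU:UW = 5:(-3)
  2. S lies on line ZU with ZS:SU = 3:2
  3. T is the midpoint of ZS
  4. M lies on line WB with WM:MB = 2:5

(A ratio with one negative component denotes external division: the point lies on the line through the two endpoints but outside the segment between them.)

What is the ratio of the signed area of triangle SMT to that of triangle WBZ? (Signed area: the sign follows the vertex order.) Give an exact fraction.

Set B = (0, 0), W = (1, 0), Z = (0, 1); any affine frame gives the same invariant.
1. U lies on line ZW with ZU:UW = 5:(-3) ⇒ U = (5/2, -3/2)
2. S lies on line ZU with ZS:SU = 3:2 ⇒ S = (3/2, -1/2)
3. T is the midpoint of ZS ⇒ T = (3/4, 1/4)
4. M lies on line WB with WM:MB = 2:5 ⇒ M = (5/7, 0)
2·[SMT] = -3/14, 2·[WBZ] = -1
[SMT]:[WBZ] = -3/14:-1 = 3/14

[SMT]:[WBZ] = 3/14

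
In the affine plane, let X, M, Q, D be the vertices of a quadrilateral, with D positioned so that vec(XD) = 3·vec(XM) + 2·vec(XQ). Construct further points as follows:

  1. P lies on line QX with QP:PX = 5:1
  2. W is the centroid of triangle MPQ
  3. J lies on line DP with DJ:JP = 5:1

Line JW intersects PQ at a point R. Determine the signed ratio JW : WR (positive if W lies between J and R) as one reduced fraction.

JW:WR = 1/2

Choose coordinates X = (0, 0), M = (1, 0), Q = (0, 1), D = (3, 2).
1. P lies on line QX with QP:PX = 5:1 ⇒ P = (0, 1/6)
2. W is the centroid of triangle MPQ ⇒ W = (1/3, 7/18)
3. J lies on line DP with DJ:JP = 5:1 ⇒ J = (1/2, 17/36)
line JW meets PQ at R = (0, 2/9)
W = J + t·(R−J) with t = 1/3, so JW:WR = 1/3:2/3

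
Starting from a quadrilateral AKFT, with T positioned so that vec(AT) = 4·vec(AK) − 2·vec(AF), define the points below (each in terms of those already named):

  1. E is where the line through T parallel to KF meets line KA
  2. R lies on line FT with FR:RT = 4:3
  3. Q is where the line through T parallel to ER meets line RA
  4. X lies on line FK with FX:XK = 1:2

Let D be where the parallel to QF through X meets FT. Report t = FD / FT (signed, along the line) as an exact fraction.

Assign A = (0, 0), K = (1, 0), F = (0, 1), T = (4, -2) — the answer is frame-independent, so this choice is without loss of generality.
1. E is where the line through T parallel to KF meets line KA ⇒ E = (2, 0)
2. R lies on line FT with FR:RT = 4:3 ⇒ R = (16/7, -5/7)
3. Q is where the line through T parallel to ER meets line RA ⇒ Q = (128/35, -8/7)
4. X lies on line FK with FX:XK = 1:2 ⇒ X = (1/3, 2/3)
through X parallel to QF: direction (-128/35, 15/7); meets FT at D = (53/63, 31/84)
D = F + t·(T−F) with t = 53/252

t = 53/252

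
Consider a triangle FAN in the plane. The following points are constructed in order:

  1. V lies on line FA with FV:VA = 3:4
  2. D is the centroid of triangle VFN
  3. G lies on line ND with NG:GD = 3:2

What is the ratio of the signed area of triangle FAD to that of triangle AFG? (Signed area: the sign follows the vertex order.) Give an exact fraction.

[FAD]:[AFG] = -5/9

Assign F = (0, 0), A = (1, 0), N = (0, 1) — the answer is frame-independent, so this choice is without loss of generality.
1. V lies on line FA with FV:VA = 3:4 ⇒ V = (3/7, 0)
2. D is the centroid of triangle VFN ⇒ D = (1/7, 1/3)
3. G lies on line ND with NG:GD = 3:2 ⇒ G = (3/35, 3/5)
2·[FAD] = 1/3, 2·[AFG] = -3/5
[FAD]:[AFG] = 1/3:-3/5 = -5/9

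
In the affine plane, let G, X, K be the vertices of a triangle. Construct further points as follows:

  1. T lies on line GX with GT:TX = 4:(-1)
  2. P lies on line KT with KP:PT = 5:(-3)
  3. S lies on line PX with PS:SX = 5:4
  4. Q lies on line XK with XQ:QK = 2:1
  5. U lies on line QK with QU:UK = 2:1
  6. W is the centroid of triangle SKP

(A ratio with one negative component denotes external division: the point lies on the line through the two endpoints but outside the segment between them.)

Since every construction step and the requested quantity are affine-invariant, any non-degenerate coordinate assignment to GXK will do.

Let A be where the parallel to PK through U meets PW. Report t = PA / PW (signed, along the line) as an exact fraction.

Assign G = (0, 0), X = (1, 0), K = (0, 1) — the answer is frame-independent, so this choice is without loss of generality.
1. T lies on line GX with GT:TX = 4:(-1) ⇒ T = (4/3, 0)
2. P lies on line KT with KP:PT = 5:(-3) ⇒ P = (10/3, -3/2)
3. S lies on line PX with PS:SX = 5:4 ⇒ S = (55/27, -2/3)
4. Q lies on line XK with XQ:QK = 2:1 ⇒ Q = (1/3, 2/3)
5. U lies on line QK with QU:UK = 2:1 ⇒ U = (1/9, 8/9)
6. W is the centroid of triangle SKP ⇒ W = (145/81, -7/18)
through U parallel to PK: direction (-10/3, 5/2); meets PW at A = (65/27, -5/6)
A = P + t·(W−P) with t = 3/5

t = 3/5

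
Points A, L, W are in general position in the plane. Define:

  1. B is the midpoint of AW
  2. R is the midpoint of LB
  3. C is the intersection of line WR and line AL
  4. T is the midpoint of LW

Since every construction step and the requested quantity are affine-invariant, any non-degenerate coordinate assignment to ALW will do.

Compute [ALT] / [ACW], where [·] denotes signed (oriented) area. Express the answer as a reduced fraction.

Assign A = (0, 0), L = (1, 0), W = (0, 1) — the answer is frame-independent, so this choice is without loss of generality.
1. B is the midpoint of AW ⇒ B = (0, 1/2)
2. R is the midpoint of LB ⇒ R = (1/2, 1/4)
3. C is the intersection of line WR and line AL ⇒ C = (2/3, 0)
4. T is the midpoint of LW ⇒ T = (1/2, 1/2)
2·[ALT] = 1/2, 2·[ACW] = 2/3
[ALT]:[ACW] = 1/2:2/3 = 3/4

[ALT]:[ACW] = 3/4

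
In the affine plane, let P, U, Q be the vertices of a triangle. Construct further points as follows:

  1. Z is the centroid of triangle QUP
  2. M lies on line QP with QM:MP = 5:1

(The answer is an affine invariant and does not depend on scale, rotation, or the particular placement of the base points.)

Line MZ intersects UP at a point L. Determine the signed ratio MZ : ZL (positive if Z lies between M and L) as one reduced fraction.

Assign P = (0, 0), U = (1, 0), Q = (0, 1) — the answer is frame-independent, so this choice is without loss of generality.
1. Z is the centroid of triangle QUP ⇒ Z = (1/3, 1/3)
2. M lies on line QP with QM:MP = 5:1 ⇒ M = (0, 1/6)
line MZ meets UP at L = (-1/3, 0)
Z = M + t·(L−M) with t = -1, so MZ:ZL = -1:2

MZ:ZL = -1/2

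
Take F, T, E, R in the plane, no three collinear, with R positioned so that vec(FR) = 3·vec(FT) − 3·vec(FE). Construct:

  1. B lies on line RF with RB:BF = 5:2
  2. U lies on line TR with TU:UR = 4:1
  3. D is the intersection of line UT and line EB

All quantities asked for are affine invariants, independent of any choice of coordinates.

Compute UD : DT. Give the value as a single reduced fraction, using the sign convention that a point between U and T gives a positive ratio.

Set F = (0, 0), T = (1, 0), E = (0, 1), R = (3, -3); any affine frame gives the same invariant.
1. B lies on line RF with RB:BF = 5:2 ⇒ B = (6/7, -6/7)
2. U lies on line TR with TU:UR = 4:1 ⇒ U = (13/5, -12/5)
3. D is the intersection of line UT and line EB ⇒ D = (-3/4, 21/8)
D = U + t·(T−U) with t = 67/32, so UD:DT = t:(1−t) = 67/32:-35/32

UD:DT = -67/35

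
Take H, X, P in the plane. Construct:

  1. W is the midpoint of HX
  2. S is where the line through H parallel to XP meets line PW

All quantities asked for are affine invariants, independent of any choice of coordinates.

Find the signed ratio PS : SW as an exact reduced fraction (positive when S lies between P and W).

PS:SW = -2

Work in coordinates with H = (0, 0), X = (1, 0), P = (0, 1).
1. W is the midpoint of HX ⇒ W = (1/2, 0)
2. S is where the line through H parallel to XP meets line PW ⇒ S = (1, -1)
S = P + t·(W−P) with t = 2, so PS:SW = t:(1−t) = 2:-1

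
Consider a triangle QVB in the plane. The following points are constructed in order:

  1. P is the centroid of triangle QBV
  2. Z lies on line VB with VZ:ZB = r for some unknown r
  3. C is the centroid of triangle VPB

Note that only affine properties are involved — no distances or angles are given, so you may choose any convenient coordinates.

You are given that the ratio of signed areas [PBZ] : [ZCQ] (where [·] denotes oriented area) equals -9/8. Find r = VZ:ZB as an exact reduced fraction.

r = 1/3

Choose coordinates Q = (0, 0), V = (1, 0), B = (0, 1).
1. P is the centroid of triangle QBV ⇒ P = (1/3, 1/3)
2. With VZ:ZB = r, write λ = r/(r+1) so Z = V + λ·(B−V); Z is affine-linear in λ
3. C is the centroid of triangle VPB ⇒ C = (4/9, 4/9)
Every point depending on Z is an affine combination of Z and λ-independent points, so each such coordinate is linear in λ; the λ² term in each signed area is a multiple of (B−V)×(B−V) = 0, so 2·[PBZ] and 2·[ZCQ] are each linear in λ. Evaluating at λ=0 and λ=1:
  2·[PBZ] = 1/3·λ − 1/3,   2·[ZCQ] = -8/9·λ + 4/9
So [PBZ]:[ZCQ] = (1/3·λ − 1/3) / (-8/9·λ + 4/9). Setting this equal to -9/8:
  1/3·λ − 1/3 = -9/8·(-8/9·λ + 4/9)  ⇒  λ = 1/4
Then r = λ/(1−λ) = (1/4)/(3/4) = 1/3. Check: with r = 1/3, Z = (3/4, 1/4) and [PBZ]:[ZCQ] = -9/8 as required.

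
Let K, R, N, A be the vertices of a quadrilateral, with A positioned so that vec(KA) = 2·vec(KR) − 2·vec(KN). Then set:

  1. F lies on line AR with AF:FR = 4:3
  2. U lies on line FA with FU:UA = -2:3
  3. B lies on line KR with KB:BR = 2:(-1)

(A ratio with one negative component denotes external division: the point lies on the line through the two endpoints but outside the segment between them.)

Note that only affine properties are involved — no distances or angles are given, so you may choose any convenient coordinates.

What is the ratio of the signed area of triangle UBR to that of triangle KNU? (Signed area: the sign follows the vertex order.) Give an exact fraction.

[UBR]:[KNU] = 5

Work in coordinates with K = (0, 0), R = (1, 0), N = (0, 1), A = (2, -2).
1. F lies on line AR with AF:FR = 4:3 ⇒ F = (10/7, -6/7)
2. U lies on line FA with FU:UA = -2:3 ⇒ U = (2/7, 10/7)
3. B lies on line KR with KB:BR = 2:(-1) ⇒ B = (2, 0)
2·[UBR] = -10/7, 2·[KNU] = -2/7
[UBR]:[KNU] = -10/7:-2/7 = 5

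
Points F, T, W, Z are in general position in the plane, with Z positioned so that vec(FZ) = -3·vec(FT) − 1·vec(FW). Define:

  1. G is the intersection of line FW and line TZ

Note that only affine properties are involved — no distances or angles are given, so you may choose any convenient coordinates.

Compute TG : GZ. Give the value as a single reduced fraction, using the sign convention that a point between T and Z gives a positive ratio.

Assign F = (0, 0), T = (1, 0), W = (0, 1), Z = (-3, -1) — the answer is frame-independent, so this choice is without loss of generality.
1. G is the intersection of line FW and line TZ ⇒ G = (0, -1/4)
G = T + t·(Z−T) with t = 1/4, so TG:GZ = t:(1−t) = 1/4:3/4

TG:GZ = 1/3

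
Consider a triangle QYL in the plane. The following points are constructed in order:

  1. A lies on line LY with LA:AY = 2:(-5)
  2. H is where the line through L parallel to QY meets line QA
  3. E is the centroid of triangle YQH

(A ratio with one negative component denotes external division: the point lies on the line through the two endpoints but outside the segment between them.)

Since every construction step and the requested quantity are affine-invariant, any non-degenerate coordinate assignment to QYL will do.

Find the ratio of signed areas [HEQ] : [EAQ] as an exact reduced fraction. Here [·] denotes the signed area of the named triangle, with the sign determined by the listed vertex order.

Assign Q = (0, 0), Y = (1, 0), L = (0, 1) — the answer is frame-independent, so this choice is without loss of generality.
1. A lies on line LY with LA:AY = 2:(-5) ⇒ A = (-2/3, 5/3)
2. H is where the line through L parallel to QY meets line QA ⇒ H = (-2/5, 1)
3. E is the centroid of triangle YQH ⇒ E = (1/5, 1/3)
2·[HEQ] = -1/3, 2·[EAQ] = 5/9
[HEQ]:[EAQ] = -1/3:5/9 = -3/5

[HEQ]:[EAQ] = -3/5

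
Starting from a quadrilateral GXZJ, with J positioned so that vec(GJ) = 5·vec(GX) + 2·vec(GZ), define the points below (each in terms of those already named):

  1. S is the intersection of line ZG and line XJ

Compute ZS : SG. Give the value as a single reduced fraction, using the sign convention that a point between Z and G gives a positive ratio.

Set G = (0, 0), X = (1, 0), Z = (0, 1), J = (5, 2); any affine frame gives the same invariant.
1. S is the intersection of line ZG and line XJ ⇒ S = (0, -1/2)
S = Z + t·(G−Z) with t = 3/2, so ZS:SG = t:(1−t) = 3/2:-1/2

ZS:SG = -3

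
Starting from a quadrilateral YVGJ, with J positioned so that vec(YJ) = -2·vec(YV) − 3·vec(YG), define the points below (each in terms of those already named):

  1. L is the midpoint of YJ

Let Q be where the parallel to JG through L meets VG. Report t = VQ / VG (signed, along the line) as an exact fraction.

Assign Y = (0, 0), V = (1, 0), G = (0, 1), J = (-2, -3) — the answer is frame-independent, so this choice is without loss of generality.
1. L is the midpoint of YJ ⇒ L = (-1, -3/2)
through L parallel to JG: direction (2, 4); meets VG at Q = (1/6, 5/6)
Q = V + t·(G−V) with t = 5/6

t = 5/6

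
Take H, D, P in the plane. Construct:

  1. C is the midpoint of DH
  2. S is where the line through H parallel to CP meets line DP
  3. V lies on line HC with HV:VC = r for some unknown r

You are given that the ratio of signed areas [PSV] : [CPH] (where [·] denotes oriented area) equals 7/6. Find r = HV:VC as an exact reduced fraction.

Choose coordinates H = (0, 0), D = (1, 0), P = (0, 1).
1. C is the midpoint of DH ⇒ C = (1/2, 0)
2. S is where the line through H parallel to CP meets line DP ⇒ S = (-1, 2)
3. With HV:VC = r, write λ = r/(r+1) so V = H + λ·(C−H); V is affine-linear in λ
Every point depending on V is an affine combination of V and λ-independent points, so each such coordinate is linear in λ; the λ² term in each signed area is a multiple of (C−H)×(C−H) = 0, so 2·[PSV] and 2·[CPH] are each linear in λ. Evaluating at λ=0 and λ=1:
  2·[PSV] = -1/2·λ + 1,   2·[CPH] = 1/2
So [PSV]:[CPH] = (-1/2·λ + 1) / (1/2). Setting this equal to 7/6:
  -1/2·λ + 1 = 7/6·(1/2)  ⇒  λ = 5/6
Then r = λ/(1−λ) = (5/6)/(1/6) = 5. Check: with r = 5, V = (5/12, 0) and [PSV]:[CPH] = 7/6 as required.

r = 5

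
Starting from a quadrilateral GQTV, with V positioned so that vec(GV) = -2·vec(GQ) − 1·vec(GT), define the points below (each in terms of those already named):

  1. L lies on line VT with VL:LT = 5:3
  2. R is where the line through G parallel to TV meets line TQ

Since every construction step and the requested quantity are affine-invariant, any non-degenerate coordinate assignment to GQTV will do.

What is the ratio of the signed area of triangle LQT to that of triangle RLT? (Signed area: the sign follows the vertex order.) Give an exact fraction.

[LQT]:[RLT] = -2

Choose coordinates G = (0, 0), Q = (1, 0), T = (0, 1), V = (-2, -1).
1. L lies on line VT with VL:LT = 5:3 ⇒ L = (-3/4, 1/4)
2. R is where the line through G parallel to TV meets line TQ ⇒ R = (1/2, 1/2)
2·[LQT] = 3/2, 2·[RLT] = -3/4
[LQT]:[RLT] = 3/2:-3/4 = -2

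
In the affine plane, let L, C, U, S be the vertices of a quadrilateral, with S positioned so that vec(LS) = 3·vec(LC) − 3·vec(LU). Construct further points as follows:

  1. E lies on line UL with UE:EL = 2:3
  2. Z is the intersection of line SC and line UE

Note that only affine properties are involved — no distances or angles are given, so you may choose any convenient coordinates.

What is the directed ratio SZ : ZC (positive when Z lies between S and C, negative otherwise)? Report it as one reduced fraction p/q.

SZ:ZC = -3

Work in coordinates with L = (0, 0), C = (1, 0), U = (0, 1), S = (3, -3).
1. E lies on line UL with UE:EL = 2:3 ⇒ E = (0, 3/5)
2. Z is the intersection of line SC and line UE ⇒ Z = (0, 3/2)
Z = S + t·(C−S) with t = 3/2, so SZ:ZC = t:(1−t) = 3/2:-1/2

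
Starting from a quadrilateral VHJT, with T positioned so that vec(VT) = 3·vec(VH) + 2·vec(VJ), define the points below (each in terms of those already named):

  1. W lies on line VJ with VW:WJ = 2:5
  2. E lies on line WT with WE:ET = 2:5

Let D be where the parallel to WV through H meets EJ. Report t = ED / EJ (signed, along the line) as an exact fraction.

t = -1/6

Work in coordinates with V = (0, 0), H = (1, 0), J = (0, 1), T = (3, 2).
1. W lies on line VJ with VW:WJ = 2:5 ⇒ W = (0, 2/7)
2. E lies on line WT with WE:ET = 2:5 ⇒ E = (6/7, 38/49)
through H parallel to WV: direction (0, -2/7); meets EJ at D = (1, 31/42)
D = E + t·(J−E) with t = -1/6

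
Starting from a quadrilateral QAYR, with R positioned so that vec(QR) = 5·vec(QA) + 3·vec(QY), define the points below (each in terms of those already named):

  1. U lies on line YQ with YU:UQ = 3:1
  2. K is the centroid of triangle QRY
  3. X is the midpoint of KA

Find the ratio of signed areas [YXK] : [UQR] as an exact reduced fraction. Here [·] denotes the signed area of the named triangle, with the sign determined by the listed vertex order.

Set Q = (0, 0), A = (1, 0), Y = (0, 1), R = (5, 3); any affine frame gives the same invariant.
1. U lies on line YQ with YU:UQ = 3:1 ⇒ U = (0, 1/4)
2. K is the centroid of triangle QRY ⇒ K = (5/3, 4/3)
3. X is the midpoint of KA ⇒ X = (4/3, 2/3)
2·[YXK] = 1, 2·[UQR] = 5/4
[YXK]:[UQR] = 1:5/4 = 4/5

[YXK]:[UQR] = 4/5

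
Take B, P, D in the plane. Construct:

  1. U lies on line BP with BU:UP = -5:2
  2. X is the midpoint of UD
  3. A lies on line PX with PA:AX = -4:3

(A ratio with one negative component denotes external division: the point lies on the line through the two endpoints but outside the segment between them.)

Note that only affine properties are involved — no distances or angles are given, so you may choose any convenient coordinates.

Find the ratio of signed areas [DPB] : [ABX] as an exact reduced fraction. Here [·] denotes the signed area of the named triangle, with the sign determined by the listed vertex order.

[DPB]:[ABX] = -2/3

Choose coordinates B = (0, 0), P = (1, 0), D = (0, 1).
1. U lies on line BP with BU:UP = -5:2 ⇒ U = (5/3, 0)
2. X is the midpoint of UD ⇒ X = (5/6, 1/2)
3. A lies on line PX with PA:AX = -4:3 ⇒ A = (1/3, 2)
2·[DPB] = -1, 2·[ABX] = 3/2
[DPB]:[ABX] = -1:3/2 = -2/3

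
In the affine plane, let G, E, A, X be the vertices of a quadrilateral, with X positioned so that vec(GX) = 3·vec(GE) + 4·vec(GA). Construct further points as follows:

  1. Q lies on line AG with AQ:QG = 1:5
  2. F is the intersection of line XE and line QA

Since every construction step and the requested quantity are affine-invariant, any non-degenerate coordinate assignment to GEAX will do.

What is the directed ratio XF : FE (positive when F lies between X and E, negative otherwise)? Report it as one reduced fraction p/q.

XF:FE = -3

Assign G = (0, 0), E = (1, 0), A = (0, 1), X = (3, 4) — the answer is frame-independent, so this choice is without loss of generality.
1. Q lies on line AG with AQ:QG = 1:5 ⇒ Q = (0, 5/6)
2. F is the intersection of line XE and line QA ⇒ F = (0, -2)
F = X + t·(E−X) with t = 3/2, so XF:FE = t:(1−t) = 3/2:-1/2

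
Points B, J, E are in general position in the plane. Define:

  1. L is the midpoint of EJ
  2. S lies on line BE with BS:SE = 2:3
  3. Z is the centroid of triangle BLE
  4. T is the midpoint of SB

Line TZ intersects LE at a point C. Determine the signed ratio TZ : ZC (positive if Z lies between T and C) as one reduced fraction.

Work in coordinates with B = (0, 0), J = (1, 0), E = (0, 1).
1. L is the midpoint of EJ ⇒ L = (1/2, 1/2)
2. S lies on line BE with BS:SE = 2:3 ⇒ S = (0, 2/5)
3. Z is the centroid of triangle BLE ⇒ Z = (1/6, 1/2)
4. T is the midpoint of SB ⇒ T = (0, 1/5)
line TZ meets LE at C = (2/7, 5/7)
Z = T + t·(C−T) with t = 7/12, so TZ:ZC = 7/12:5/12

TZ:ZC = 7/5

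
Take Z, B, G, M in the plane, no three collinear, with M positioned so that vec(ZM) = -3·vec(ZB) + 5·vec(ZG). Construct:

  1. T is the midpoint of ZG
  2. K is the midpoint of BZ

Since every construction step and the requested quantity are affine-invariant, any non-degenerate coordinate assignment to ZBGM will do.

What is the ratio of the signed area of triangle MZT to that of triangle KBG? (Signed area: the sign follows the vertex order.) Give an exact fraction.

Assign Z = (0, 0), B = (1, 0), G = (0, 1), M = (-3, 5) — the answer is frame-independent, so this choice is without loss of generality.
1. T is the midpoint of ZG ⇒ T = (0, 1/2)
2. K is the midpoint of BZ ⇒ K = (1/2, 0)
2·[MZT] = 3/2, 2·[KBG] = 1/2
[MZT]:[KBG] = 3/2:1/2 = 3

[MZT]:[KBG] = 3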